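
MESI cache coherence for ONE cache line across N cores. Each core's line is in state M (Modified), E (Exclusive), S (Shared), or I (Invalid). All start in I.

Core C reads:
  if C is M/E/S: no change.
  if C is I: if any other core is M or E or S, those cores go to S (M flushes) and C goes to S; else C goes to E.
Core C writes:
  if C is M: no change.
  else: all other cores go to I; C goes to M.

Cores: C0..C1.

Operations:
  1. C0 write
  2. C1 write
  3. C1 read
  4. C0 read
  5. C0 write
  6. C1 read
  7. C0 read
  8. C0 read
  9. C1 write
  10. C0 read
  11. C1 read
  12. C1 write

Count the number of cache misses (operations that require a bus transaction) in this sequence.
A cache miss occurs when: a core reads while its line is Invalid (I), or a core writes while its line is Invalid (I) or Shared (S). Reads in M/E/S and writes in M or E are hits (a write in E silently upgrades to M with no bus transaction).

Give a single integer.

Answer: 8

Derivation:
Op 1: C0 write [C0 write: invalidate none -> C0=M] -> [M,I] [MISS #1: write from I]
Op 2: C1 write [C1 write: invalidate ['C0=M'] -> C1=M] -> [I,M] [MISS #2: write from I]
Op 3: C1 read [C1 read: already in M, no change] -> [I,M] [hit: read from M]
Op 4: C0 read [C0 read from I: others=['C1=M'] -> C0=S, others downsized to S] -> [S,S] [MISS #3: read from I]
Op 5: C0 write [C0 write: invalidate ['C1=S'] -> C0=M] -> [M,I] [MISS #4: write from S]
Op 6: C1 read [C1 read from I: others=['C0=M'] -> C1=S, others downsized to S] -> [S,S] [MISS #5: read from I]
Op 7: C0 read [C0 read: already in S, no change] -> [S,S] [hit: read from S]
Op 8: C0 read [C0 read: already in S, no change] -> [S,S] [hit: read from S]
Op 9: C1 write [C1 write: invalidate ['C0=S'] -> C1=M] -> [I,M] [MISS #6: write from S]
Op 10: C0 read [C0 read from I: others=['C1=M'] -> C0=S, others downsized to S] -> [S,S] [MISS #7: read from I]
Op 11: C1 read [C1 read: already in S, no change] -> [S,S] [hit: read from S]
Op 12: C1 write [C1 write: invalidate ['C0=S'] -> C1=M] -> [I,M] [MISS #8: write from S]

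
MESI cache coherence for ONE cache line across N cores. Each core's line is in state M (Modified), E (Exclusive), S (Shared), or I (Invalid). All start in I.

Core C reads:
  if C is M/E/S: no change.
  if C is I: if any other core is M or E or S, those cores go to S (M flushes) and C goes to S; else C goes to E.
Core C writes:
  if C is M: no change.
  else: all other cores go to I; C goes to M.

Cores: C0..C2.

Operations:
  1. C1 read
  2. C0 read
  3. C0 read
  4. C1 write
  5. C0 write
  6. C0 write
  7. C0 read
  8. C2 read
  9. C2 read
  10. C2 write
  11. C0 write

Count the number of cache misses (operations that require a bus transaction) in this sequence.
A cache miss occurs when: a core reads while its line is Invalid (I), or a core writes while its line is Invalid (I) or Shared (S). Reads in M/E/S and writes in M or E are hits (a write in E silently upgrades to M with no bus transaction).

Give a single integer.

Op 1: C1 read [C1 read from I: no other sharers -> C1=E (exclusive)] -> [I,E,I] [MISS #1: read from I]
Op 2: C0 read [C0 read from I: others=['C1=E'] -> C0=S, others downsized to S] -> [S,S,I] [MISS #2: read from I]
Op 3: C0 read [C0 read: already in S, no change] -> [S,S,I] [hit: read from S]
Op 4: C1 write [C1 write: invalidate ['C0=S'] -> C1=M] -> [I,M,I] [MISS #3: write from S]
Op 5: C0 write [C0 write: invalidate ['C1=M'] -> C0=M] -> [M,I,I] [MISS #4: write from I]
Op 6: C0 write [C0 write: already M (modified), no change] -> [M,I,I] [hit: write from M]
Op 7: C0 read [C0 read: already in M, no change] -> [M,I,I] [hit: read from M]
Op 8: C2 read [C2 read from I: others=['C0=M'] -> C2=S, others downsized to S] -> [S,I,S] [MISS #5: read from I]
Op 9: C2 read [C2 read: already in S, no change] -> [S,I,S] [hit: read from S]
Op 10: C2 write [C2 write: invalidate ['C0=S'] -> C2=M] -> [I,I,M] [MISS #6: write from S]
Op 11: C0 write [C0 write: invalidate ['C2=M'] -> C0=M] -> [M,I,I] [MISS #7: write from I]

Answer: 7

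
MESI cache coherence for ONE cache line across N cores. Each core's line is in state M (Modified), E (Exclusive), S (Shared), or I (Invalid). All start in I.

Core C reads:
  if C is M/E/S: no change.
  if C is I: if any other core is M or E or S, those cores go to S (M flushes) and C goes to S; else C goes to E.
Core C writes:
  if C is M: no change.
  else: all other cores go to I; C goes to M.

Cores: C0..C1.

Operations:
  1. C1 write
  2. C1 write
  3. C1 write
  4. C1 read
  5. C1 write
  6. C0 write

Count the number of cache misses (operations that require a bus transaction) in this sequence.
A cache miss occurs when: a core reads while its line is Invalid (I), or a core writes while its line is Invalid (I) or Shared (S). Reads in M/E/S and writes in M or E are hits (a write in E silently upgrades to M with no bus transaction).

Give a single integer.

Answer: 2

Derivation:
Op 1: C1 write [C1 write: invalidate none -> C1=M] -> [I,M] [MISS #1: write from I]
Op 2: C1 write [C1 write: already M (modified), no change] -> [I,M] [hit: write from M]
Op 3: C1 write [C1 write: already M (modified), no change] -> [I,M] [hit: write from M]
Op 4: C1 read [C1 read: already in M, no change] -> [I,M] [hit: read from M]
Op 5: C1 write [C1 write: already M (modified), no change] -> [I,M] [hit: write from M]
Op 6: C0 write [C0 write: invalidate ['C1=M'] -> C0=M] -> [M,I] [MISS #2: write from I]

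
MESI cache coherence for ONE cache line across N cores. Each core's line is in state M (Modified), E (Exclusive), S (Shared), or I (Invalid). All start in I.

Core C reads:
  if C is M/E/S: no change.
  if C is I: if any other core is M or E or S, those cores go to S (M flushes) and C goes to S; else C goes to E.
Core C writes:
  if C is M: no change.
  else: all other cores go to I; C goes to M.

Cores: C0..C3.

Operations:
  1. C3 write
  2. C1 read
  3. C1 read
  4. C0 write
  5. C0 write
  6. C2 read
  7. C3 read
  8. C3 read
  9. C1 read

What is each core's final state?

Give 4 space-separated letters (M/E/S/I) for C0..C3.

Op 1: C3 write [C3 write: invalidate none -> C3=M] -> [I,I,I,M]
Op 2: C1 read [C1 read from I: others=['C3=M'] -> C1=S, others downsized to S] -> [I,S,I,S]
Op 3: C1 read [C1 read: already in S, no change] -> [I,S,I,S]
Op 4: C0 write [C0 write: invalidate ['C1=S', 'C3=S'] -> C0=M] -> [M,I,I,I]
Op 5: C0 write [C0 write: already M (modified), no change] -> [M,I,I,I]
Op 6: C2 read [C2 read from I: others=['C0=M'] -> C2=S, others downsized to S] -> [S,I,S,I]
Op 7: C3 read [C3 read from I: others=['C0=S', 'C2=S'] -> C3=S, others downsized to S] -> [S,I,S,S]
Op 8: C3 read [C3 read: already in S, no change] -> [S,I,S,S]
Op 9: C1 read [C1 read from I: others=['C0=S', 'C2=S', 'C3=S'] -> C1=S, others downsized to S] -> [S,S,S,S]

Answer: S S S S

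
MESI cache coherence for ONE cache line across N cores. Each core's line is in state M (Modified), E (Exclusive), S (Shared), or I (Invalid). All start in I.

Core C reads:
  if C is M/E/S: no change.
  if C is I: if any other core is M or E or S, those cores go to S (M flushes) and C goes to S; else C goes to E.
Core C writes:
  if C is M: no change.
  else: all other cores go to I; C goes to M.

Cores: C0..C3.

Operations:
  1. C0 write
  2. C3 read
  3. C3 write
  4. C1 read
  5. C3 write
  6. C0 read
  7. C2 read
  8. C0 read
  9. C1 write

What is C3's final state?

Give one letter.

Op 1: C0 write [C0 write: invalidate none -> C0=M] -> [M,I,I,I]
Op 2: C3 read [C3 read from I: others=['C0=M'] -> C3=S, others downsized to S] -> [S,I,I,S]
Op 3: C3 write [C3 write: invalidate ['C0=S'] -> C3=M] -> [I,I,I,M]
Op 4: C1 read [C1 read from I: others=['C3=M'] -> C1=S, others downsized to S] -> [I,S,I,S]
Op 5: C3 write [C3 write: invalidate ['C1=S'] -> C3=M] -> [I,I,I,M]
Op 6: C0 read [C0 read from I: others=['C3=M'] -> C0=S, others downsized to S] -> [S,I,I,S]
Op 7: C2 read [C2 read from I: others=['C0=S', 'C3=S'] -> C2=S, others downsized to S] -> [S,I,S,S]
Op 8: C0 read [C0 read: already in S, no change] -> [S,I,S,S]
Op 9: C1 write [C1 write: invalidate ['C0=S', 'C2=S', 'C3=S'] -> C1=M] -> [I,M,I,I]

Answer: I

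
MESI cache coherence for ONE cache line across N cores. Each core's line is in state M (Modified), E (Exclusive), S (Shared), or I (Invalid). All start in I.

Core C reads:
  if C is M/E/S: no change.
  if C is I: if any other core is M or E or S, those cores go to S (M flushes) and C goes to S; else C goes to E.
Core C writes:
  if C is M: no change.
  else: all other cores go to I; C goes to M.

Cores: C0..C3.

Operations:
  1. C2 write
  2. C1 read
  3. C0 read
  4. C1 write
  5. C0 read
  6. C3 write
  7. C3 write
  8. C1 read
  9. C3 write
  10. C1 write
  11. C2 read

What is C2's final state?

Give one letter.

Op 1: C2 write [C2 write: invalidate none -> C2=M] -> [I,I,M,I]
Op 2: C1 read [C1 read from I: others=['C2=M'] -> C1=S, others downsized to S] -> [I,S,S,I]
Op 3: C0 read [C0 read from I: others=['C1=S', 'C2=S'] -> C0=S, others downsized to S] -> [S,S,S,I]
Op 4: C1 write [C1 write: invalidate ['C0=S', 'C2=S'] -> C1=M] -> [I,M,I,I]
Op 5: C0 read [C0 read from I: others=['C1=M'] -> C0=S, others downsized to S] -> [S,S,I,I]
Op 6: C3 write [C3 write: invalidate ['C0=S', 'C1=S'] -> C3=M] -> [I,I,I,M]
Op 7: C3 write [C3 write: already M (modified), no change] -> [I,I,I,M]
Op 8: C1 read [C1 read from I: others=['C3=M'] -> C1=S, others downsized to S] -> [I,S,I,S]
Op 9: C3 write [C3 write: invalidate ['C1=S'] -> C3=M] -> [I,I,I,M]
Op 10: C1 write [C1 write: invalidate ['C3=M'] -> C1=M] -> [I,M,I,I]
Op 11: C2 read [C2 read from I: others=['C1=M'] -> C2=S, others downsized to S] -> [I,S,S,I]

Answer: S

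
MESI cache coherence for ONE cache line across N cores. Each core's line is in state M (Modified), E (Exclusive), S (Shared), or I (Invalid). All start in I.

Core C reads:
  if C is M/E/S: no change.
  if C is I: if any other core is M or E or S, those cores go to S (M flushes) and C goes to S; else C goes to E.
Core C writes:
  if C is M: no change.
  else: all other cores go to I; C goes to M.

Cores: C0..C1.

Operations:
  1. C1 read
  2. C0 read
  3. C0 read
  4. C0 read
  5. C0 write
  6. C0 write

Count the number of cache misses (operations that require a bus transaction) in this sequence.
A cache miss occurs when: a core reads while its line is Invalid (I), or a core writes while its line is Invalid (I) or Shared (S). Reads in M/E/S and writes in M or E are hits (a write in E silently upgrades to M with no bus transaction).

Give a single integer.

Op 1: C1 read [C1 read from I: no other sharers -> C1=E (exclusive)] -> [I,E] [MISS #1: read from I]
Op 2: C0 read [C0 read from I: others=['C1=E'] -> C0=S, others downsized to S] -> [S,S] [MISS #2: read from I]
Op 3: C0 read [C0 read: already in S, no change] -> [S,S] [hit: read from S]
Op 4: C0 read [C0 read: already in S, no change] -> [S,S] [hit: read from S]
Op 5: C0 write [C0 write: invalidate ['C1=S'] -> C0=M] -> [M,I] [MISS #3: write from S]
Op 6: C0 write [C0 write: already M (modified), no change] -> [M,I] [hit: write from M]

Answer: 3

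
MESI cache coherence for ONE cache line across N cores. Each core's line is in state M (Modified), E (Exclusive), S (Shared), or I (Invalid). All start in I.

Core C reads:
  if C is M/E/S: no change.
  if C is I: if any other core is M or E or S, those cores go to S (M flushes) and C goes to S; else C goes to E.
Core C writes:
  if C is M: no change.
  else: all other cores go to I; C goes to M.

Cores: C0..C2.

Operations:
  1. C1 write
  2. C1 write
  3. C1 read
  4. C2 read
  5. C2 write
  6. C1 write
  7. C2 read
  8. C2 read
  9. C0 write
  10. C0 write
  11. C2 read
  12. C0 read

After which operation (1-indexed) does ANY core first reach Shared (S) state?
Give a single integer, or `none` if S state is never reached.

Op 1: C1 write [C1 write: invalidate none -> C1=M] -> [I,M,I]
Op 2: C1 write [C1 write: already M (modified), no change] -> [I,M,I]
Op 3: C1 read [C1 read: already in M, no change] -> [I,M,I]
Op 4: C2 read [C2 read from I: others=['C1=M'] -> C2=S, others downsized to S] -> [I,S,S]
  -> First S state at op 4; remaining ops need not be traced.

Answer: 4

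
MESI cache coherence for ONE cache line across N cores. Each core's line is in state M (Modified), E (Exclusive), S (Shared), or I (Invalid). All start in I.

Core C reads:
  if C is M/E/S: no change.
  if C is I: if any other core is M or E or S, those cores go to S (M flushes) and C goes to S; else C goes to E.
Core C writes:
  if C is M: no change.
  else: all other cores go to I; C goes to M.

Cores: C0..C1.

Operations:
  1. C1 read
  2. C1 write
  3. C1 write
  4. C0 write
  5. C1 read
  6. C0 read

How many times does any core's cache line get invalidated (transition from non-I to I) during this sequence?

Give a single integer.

Answer: 1

Derivation:
Op 1: C1 read [C1 read from I: no other sharers -> C1=E (exclusive)] -> [I,E] (invalidations this op: 0; running total: 0)
Op 2: C1 write [C1 write: invalidate none -> C1=M] -> [I,M] (invalidations this op: 0; running total: 0)
Op 3: C1 write [C1 write: already M (modified), no change] -> [I,M] (invalidations this op: 0; running total: 0)
Op 4: C0 write [C0 write: invalidate ['C1=M'] -> C0=M] -> [M,I] (invalidations this op: 1; running total: 1)
Op 5: C1 read [C1 read from I: others=['C0=M'] -> C1=S, others downsized to S] -> [S,S] (invalidations this op: 0; running total: 1)
Op 6: C0 read [C0 read: already in S, no change] -> [S,S] (invalidations this op: 0; running total: 1)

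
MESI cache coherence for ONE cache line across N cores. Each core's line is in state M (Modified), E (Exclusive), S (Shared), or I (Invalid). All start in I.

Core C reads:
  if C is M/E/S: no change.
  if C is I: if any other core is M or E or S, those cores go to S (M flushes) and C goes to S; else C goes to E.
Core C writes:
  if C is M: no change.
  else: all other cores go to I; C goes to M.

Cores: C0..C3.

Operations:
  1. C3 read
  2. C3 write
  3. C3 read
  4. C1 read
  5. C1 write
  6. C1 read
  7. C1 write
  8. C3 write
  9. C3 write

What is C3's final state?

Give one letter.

Answer: M

Derivation:
Op 1: C3 read [C3 read from I: no other sharers -> C3=E (exclusive)] -> [I,I,I,E]
Op 2: C3 write [C3 write: invalidate none -> C3=M] -> [I,I,I,M]
Op 3: C3 read [C3 read: already in M, no change] -> [I,I,I,M]
Op 4: C1 read [C1 read from I: others=['C3=M'] -> C1=S, others downsized to S] -> [I,S,I,S]
Op 5: C1 write [C1 write: invalidate ['C3=S'] -> C1=M] -> [I,M,I,I]
Op 6: C1 read [C1 read: already in M, no change] -> [I,M,I,I]
Op 7: C1 write [C1 write: already M (modified), no change] -> [I,M,I,I]
Op 8: C3 write [C3 write: invalidate ['C1=M'] -> C3=M] -> [I,I,I,M]
Op 9: C3 write [C3 write: already M (modified), no change] -> [I,I,I,M]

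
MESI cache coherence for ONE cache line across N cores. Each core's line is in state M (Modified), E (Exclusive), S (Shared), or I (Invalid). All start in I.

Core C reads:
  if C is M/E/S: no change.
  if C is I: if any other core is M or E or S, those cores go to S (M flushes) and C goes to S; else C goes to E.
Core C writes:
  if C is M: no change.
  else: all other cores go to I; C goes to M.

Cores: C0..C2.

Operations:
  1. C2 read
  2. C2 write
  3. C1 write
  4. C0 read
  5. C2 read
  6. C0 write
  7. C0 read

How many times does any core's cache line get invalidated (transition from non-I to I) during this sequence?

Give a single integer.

Op 1: C2 read [C2 read from I: no other sharers -> C2=E (exclusive)] -> [I,I,E] (invalidations this op: 0; running total: 0)
Op 2: C2 write [C2 write: invalidate none -> C2=M] -> [I,I,M] (invalidations this op: 0; running total: 0)
Op 3: C1 write [C1 write: invalidate ['C2=M'] -> C1=M] -> [I,M,I] (invalidations this op: 1; running total: 1)
Op 4: C0 read [C0 read from I: others=['C1=M'] -> C0=S, others downsized to S] -> [S,S,I] (invalidations this op: 0; running total: 1)
Op 5: C2 read [C2 read from I: others=['C0=S', 'C1=S'] -> C2=S, others downsized to S] -> [S,S,S] (invalidations this op: 0; running total: 1)
Op 6: C0 write [C0 write: invalidate ['C1=S', 'C2=S'] -> C0=M] -> [M,I,I] (invalidations this op: 2; running total: 3)
Op 7: C0 read [C0 read: already in M, no change] -> [M,I,I] (invalidations this op: 0; running total: 3)

Answer: 3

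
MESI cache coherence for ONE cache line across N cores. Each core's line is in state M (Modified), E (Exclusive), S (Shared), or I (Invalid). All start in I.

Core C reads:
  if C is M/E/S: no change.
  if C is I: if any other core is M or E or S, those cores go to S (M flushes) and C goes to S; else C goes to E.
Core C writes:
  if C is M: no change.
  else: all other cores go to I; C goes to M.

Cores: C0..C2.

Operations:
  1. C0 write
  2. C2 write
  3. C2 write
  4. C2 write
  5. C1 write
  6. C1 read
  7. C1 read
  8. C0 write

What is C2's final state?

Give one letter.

Answer: I

Derivation:
Op 1: C0 write [C0 write: invalidate none -> C0=M] -> [M,I,I]
Op 2: C2 write [C2 write: invalidate ['C0=M'] -> C2=M] -> [I,I,M]
Op 3: C2 write [C2 write: already M (modified), no change] -> [I,I,M]
Op 4: C2 write [C2 write: already M (modified), no change] -> [I,I,M]
Op 5: C1 write [C1 write: invalidate ['C2=M'] -> C1=M] -> [I,M,I]
Op 6: C1 read [C1 read: already in M, no change] -> [I,M,I]
Op 7: C1 read [C1 read: already in M, no change] -> [I,M,I]
Op 8: C0 write [C0 write: invalidate ['C1=M'] -> C0=M] -> [M,I,I]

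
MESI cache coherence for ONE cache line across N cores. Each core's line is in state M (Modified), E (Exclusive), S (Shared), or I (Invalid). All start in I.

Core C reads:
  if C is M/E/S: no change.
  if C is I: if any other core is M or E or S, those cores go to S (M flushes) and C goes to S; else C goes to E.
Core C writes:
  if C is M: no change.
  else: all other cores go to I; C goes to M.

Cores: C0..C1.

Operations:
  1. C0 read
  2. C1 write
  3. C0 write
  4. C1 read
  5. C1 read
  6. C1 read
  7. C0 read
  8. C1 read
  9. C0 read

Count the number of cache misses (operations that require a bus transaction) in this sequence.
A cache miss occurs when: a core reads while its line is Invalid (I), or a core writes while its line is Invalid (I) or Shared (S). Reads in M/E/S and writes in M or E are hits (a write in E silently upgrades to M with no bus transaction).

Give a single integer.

Op 1: C0 read [C0 read from I: no other sharers -> C0=E (exclusive)] -> [E,I] [MISS #1: read from I]
Op 2: C1 write [C1 write: invalidate ['C0=E'] -> C1=M] -> [I,M] [MISS #2: write from I]
Op 3: C0 write [C0 write: invalidate ['C1=M'] -> C0=M] -> [M,I] [MISS #3: write from I]
Op 4: C1 read [C1 read from I: others=['C0=M'] -> C1=S, others downsized to S] -> [S,S] [MISS #4: read from I]
Op 5: C1 read [C1 read: already in S, no change] -> [S,S] [hit: read from S]
Op 6: C1 read [C1 read: already in S, no change] -> [S,S] [hit: read from S]
Op 7: C0 read [C0 read: already in S, no change] -> [S,S] [hit: read from S]
Op 8: C1 read [C1 read: already in S, no change] -> [S,S] [hit: read from S]
Op 9: C0 read [C0 read: already in S, no change] -> [S,S] [hit: read from S]

Answer: 4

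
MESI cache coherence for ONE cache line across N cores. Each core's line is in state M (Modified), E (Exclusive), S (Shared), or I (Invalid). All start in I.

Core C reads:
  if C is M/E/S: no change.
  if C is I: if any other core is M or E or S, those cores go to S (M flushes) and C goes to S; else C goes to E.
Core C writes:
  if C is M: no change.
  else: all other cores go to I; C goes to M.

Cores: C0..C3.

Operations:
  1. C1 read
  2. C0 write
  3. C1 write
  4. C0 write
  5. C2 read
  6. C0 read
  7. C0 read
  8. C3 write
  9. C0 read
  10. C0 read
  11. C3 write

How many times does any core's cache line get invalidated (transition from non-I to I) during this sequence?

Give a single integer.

Answer: 6

Derivation:
Op 1: C1 read [C1 read from I: no other sharers -> C1=E (exclusive)] -> [I,E,I,I] (invalidations this op: 0; running total: 0)
Op 2: C0 write [C0 write: invalidate ['C1=E'] -> C0=M] -> [M,I,I,I] (invalidations this op: 1; running total: 1)
Op 3: C1 write [C1 write: invalidate ['C0=M'] -> C1=M] -> [I,M,I,I] (invalidations this op: 1; running total: 2)
Op 4: C0 write [C0 write: invalidate ['C1=M'] -> C0=M] -> [M,I,I,I] (invalidations this op: 1; running total: 3)
Op 5: C2 read [C2 read from I: others=['C0=M'] -> C2=S, others downsized to S] -> [S,I,S,I] (invalidations this op: 0; running total: 3)
Op 6: C0 read [C0 read: already in S, no change] -> [S,I,S,I] (invalidations this op: 0; running total: 3)
Op 7: C0 read [C0 read: already in S, no change] -> [S,I,S,I] (invalidations this op: 0; running total: 3)
Op 8: C3 write [C3 write: invalidate ['C0=S', 'C2=S'] -> C3=M] -> [I,I,I,M] (invalidations this op: 2; running total: 5)
Op 9: C0 read [C0 read from I: others=['C3=M'] -> C0=S, others downsized to S] -> [S,I,I,S] (invalidations this op: 0; running total: 5)
Op 10: C0 read [C0 read: already in S, no change] -> [S,I,I,S] (invalidations this op: 0; running total: 5)
Op 11: C3 write [C3 write: invalidate ['C0=S'] -> C3=M] -> [I,I,I,M] (invalidations this op: 1; running total: 6)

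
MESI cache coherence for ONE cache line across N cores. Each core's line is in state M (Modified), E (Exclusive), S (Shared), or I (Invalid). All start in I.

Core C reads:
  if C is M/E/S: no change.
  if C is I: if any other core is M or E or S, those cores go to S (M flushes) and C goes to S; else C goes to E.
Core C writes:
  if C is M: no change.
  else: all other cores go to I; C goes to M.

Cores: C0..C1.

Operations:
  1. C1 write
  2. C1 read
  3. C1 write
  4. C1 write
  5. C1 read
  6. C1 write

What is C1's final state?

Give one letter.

Answer: M

Derivation:
Op 1: C1 write [C1 write: invalidate none -> C1=M] -> [I,M]
Op 2: C1 read [C1 read: already in M, no change] -> [I,M]
Op 3: C1 write [C1 write: already M (modified), no change] -> [I,M]
Op 4: C1 write [C1 write: already M (modified), no change] -> [I,M]
Op 5: C1 read [C1 read: already in M, no change] -> [I,M]
Op 6: C1 write [C1 write: already M (modified), no change] -> [I,M]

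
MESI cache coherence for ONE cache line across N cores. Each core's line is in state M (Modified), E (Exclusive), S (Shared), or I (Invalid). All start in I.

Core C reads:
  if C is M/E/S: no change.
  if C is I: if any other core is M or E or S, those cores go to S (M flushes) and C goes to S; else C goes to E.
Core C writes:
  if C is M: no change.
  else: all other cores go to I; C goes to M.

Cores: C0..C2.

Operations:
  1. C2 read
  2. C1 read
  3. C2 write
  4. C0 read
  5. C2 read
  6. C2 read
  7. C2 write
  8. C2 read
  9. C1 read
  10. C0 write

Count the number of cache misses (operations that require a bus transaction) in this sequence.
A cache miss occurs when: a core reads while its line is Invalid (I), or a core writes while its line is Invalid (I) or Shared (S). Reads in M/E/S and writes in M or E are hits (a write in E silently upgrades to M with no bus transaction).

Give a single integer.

Answer: 7

Derivation:
Op 1: C2 read [C2 read from I: no other sharers -> C2=E (exclusive)] -> [I,I,E] [MISS #1: read from I]
Op 2: C1 read [C1 read from I: others=['C2=E'] -> C1=S, others downsized to S] -> [I,S,S] [MISS #2: read from I]
Op 3: C2 write [C2 write: invalidate ['C1=S'] -> C2=M] -> [I,I,M] [MISS #3: write from S]
Op 4: C0 read [C0 read from I: others=['C2=M'] -> C0=S, others downsized to S] -> [S,I,S] [MISS #4: read from I]
Op 5: C2 read [C2 read: already in S, no change] -> [S,I,S] [hit: read from S]
Op 6: C2 read [C2 read: already in S, no change] -> [S,I,S] [hit: read from S]
Op 7: C2 write [C2 write: invalidate ['C0=S'] -> C2=M] -> [I,I,M] [MISS #5: write from S]
Op 8: C2 read [C2 read: already in M, no change] -> [I,I,M] [hit: read from M]
Op 9: C1 read [C1 read from I: others=['C2=M'] -> C1=S, others downsized to S] -> [I,S,S] [MISS #6: read from I]
Op 10: C0 write [C0 write: invalidate ['C1=S', 'C2=S'] -> C0=M] -> [M,I,I] [MISS #7: write from I]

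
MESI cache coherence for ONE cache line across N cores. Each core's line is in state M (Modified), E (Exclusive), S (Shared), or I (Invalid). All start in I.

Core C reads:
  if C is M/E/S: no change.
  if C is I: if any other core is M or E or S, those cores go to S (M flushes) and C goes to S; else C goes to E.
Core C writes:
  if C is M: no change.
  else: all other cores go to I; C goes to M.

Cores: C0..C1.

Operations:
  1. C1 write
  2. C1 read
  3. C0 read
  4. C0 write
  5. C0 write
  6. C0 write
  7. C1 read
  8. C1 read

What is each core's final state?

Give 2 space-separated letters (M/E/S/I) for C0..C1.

Answer: S S

Derivation:
Op 1: C1 write [C1 write: invalidate none -> C1=M] -> [I,M]
Op 2: C1 read [C1 read: already in M, no change] -> [I,M]
Op 3: C0 read [C0 read from I: others=['C1=M'] -> C0=S, others downsized to S] -> [S,S]
Op 4: C0 write [C0 write: invalidate ['C1=S'] -> C0=M] -> [M,I]
Op 5: C0 write [C0 write: already M (modified), no change] -> [M,I]
Op 6: C0 write [C0 write: already M (modified), no change] -> [M,I]
Op 7: C1 read [C1 read from I: others=['C0=M'] -> C1=S, others downsized to S] -> [S,S]
Op 8: C1 read [C1 read: already in S, no change] -> [S,S]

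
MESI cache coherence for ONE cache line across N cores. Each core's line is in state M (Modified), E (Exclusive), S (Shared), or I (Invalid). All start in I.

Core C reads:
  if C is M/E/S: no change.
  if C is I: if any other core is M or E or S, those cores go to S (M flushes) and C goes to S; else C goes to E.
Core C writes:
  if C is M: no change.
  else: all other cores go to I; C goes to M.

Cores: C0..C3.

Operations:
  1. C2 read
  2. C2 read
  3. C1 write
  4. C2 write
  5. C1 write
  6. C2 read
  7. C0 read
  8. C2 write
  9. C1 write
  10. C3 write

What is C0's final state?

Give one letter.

Op 1: C2 read [C2 read from I: no other sharers -> C2=E (exclusive)] -> [I,I,E,I]
Op 2: C2 read [C2 read: already in E, no change] -> [I,I,E,I]
Op 3: C1 write [C1 write: invalidate ['C2=E'] -> C1=M] -> [I,M,I,I]
Op 4: C2 write [C2 write: invalidate ['C1=M'] -> C2=M] -> [I,I,M,I]
Op 5: C1 write [C1 write: invalidate ['C2=M'] -> C1=M] -> [I,M,I,I]
Op 6: C2 read [C2 read from I: others=['C1=M'] -> C2=S, others downsized to S] -> [I,S,S,I]
Op 7: C0 read [C0 read from I: others=['C1=S', 'C2=S'] -> C0=S, others downsized to S] -> [S,S,S,I]
Op 8: C2 write [C2 write: invalidate ['C0=S', 'C1=S'] -> C2=M] -> [I,I,M,I]
Op 9: C1 write [C1 write: invalidate ['C2=M'] -> C1=M] -> [I,M,I,I]
Op 10: C3 write [C3 write: invalidate ['C1=M'] -> C3=M] -> [I,I,I,M]

Answer: I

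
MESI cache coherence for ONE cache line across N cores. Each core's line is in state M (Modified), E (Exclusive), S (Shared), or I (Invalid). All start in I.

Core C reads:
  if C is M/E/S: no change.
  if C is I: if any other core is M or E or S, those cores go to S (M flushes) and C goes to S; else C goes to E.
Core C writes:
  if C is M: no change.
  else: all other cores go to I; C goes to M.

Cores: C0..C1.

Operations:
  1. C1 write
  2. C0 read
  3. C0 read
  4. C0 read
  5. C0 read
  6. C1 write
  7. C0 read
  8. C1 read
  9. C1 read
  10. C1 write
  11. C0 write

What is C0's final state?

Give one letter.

Answer: M

Derivation:
Op 1: C1 write [C1 write: invalidate none -> C1=M] -> [I,M]
Op 2: C0 read [C0 read from I: others=['C1=M'] -> C0=S, others downsized to S] -> [S,S]
Op 3: C0 read [C0 read: already in S, no change] -> [S,S]
Op 4: C0 read [C0 read: already in S, no change] -> [S,S]
Op 5: C0 read [C0 read: already in S, no change] -> [S,S]
Op 6: C1 write [C1 write: invalidate ['C0=S'] -> C1=M] -> [I,M]
Op 7: C0 read [C0 read from I: others=['C1=M'] -> C0=S, others downsized to S] -> [S,S]
Op 8: C1 read [C1 read: already in S, no change] -> [S,S]
Op 9: C1 read [C1 read: already in S, no change] -> [S,S]
Op 10: C1 write [C1 write: invalidate ['C0=S'] -> C1=M] -> [I,M]
Op 11: C0 write [C0 write: invalidate ['C1=M'] -> C0=M] -> [M,I]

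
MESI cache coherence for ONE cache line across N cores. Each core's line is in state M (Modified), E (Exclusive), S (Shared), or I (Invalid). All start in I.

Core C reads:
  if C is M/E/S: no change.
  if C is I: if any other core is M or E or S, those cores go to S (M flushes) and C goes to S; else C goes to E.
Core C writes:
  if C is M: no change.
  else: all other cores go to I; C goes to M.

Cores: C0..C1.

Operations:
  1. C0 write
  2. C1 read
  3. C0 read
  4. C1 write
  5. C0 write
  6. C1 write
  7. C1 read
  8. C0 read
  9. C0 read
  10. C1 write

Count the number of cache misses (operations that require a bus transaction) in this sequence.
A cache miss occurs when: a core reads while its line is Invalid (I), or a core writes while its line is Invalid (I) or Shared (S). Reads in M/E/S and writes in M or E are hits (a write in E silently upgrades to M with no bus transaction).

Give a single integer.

Answer: 7

Derivation:
Op 1: C0 write [C0 write: invalidate none -> C0=M] -> [M,I] [MISS #1: write from I]
Op 2: C1 read [C1 read from I: others=['C0=M'] -> C1=S, others downsized to S] -> [S,S] [MISS #2: read from I]
Op 3: C0 read [C0 read: already in S, no change] -> [S,S] [hit: read from S]
Op 4: C1 write [C1 write: invalidate ['C0=S'] -> C1=M] -> [I,M] [MISS #3: write from S]
Op 5: C0 write [C0 write: invalidate ['C1=M'] -> C0=M] -> [M,I] [MISS #4: write from I]
Op 6: C1 write [C1 write: invalidate ['C0=M'] -> C1=M] -> [I,M] [MISS #5: write from I]
Op 7: C1 read [C1 read: already in M, no change] -> [I,M] [hit: read from M]
Op 8: C0 read [C0 read from I: others=['C1=M'] -> C0=S, others downsized to S] -> [S,S] [MISS #6: read from I]
Op 9: C0 read [C0 read: already in S, no change] -> [S,S] [hit: read from S]
Op 10: C1 write [C1 write: invalidate ['C0=S'] -> C1=M] -> [I,M] [MISS #7: write from S]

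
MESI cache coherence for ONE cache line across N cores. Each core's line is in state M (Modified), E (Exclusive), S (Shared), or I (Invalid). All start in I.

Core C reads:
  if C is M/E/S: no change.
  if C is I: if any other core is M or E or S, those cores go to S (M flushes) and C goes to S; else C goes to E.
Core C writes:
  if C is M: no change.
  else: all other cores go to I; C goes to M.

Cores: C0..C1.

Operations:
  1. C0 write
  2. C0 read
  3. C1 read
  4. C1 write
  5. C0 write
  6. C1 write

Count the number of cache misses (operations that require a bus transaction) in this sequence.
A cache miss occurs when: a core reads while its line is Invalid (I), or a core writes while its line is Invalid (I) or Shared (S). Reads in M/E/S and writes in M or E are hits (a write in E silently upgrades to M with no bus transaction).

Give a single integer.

Op 1: C0 write [C0 write: invalidate none -> C0=M] -> [M,I] [MISS #1: write from I]
Op 2: C0 read [C0 read: already in M, no change] -> [M,I] [hit: read from M]
Op 3: C1 read [C1 read from I: others=['C0=M'] -> C1=S, others downsized to S] -> [S,S] [MISS #2: read from I]
Op 4: C1 write [C1 write: invalidate ['C0=S'] -> C1=M] -> [I,M] [MISS #3: write from S]
Op 5: C0 write [C0 write: invalidate ['C1=M'] -> C0=M] -> [M,I] [MISS #4: write from I]
Op 6: C1 write [C1 write: invalidate ['C0=M'] -> C1=M] -> [I,M] [MISS #5: write from I]

Answer: 5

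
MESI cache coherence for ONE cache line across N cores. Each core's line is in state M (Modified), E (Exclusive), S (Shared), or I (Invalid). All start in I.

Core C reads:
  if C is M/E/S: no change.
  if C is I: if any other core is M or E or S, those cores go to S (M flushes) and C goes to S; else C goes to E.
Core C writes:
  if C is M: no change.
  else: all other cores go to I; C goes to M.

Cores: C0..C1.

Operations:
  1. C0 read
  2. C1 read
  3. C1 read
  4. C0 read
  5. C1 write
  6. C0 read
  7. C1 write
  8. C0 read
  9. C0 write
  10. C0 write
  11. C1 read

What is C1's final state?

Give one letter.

Answer: S

Derivation:
Op 1: C0 read [C0 read from I: no other sharers -> C0=E (exclusive)] -> [E,I]
Op 2: C1 read [C1 read from I: others=['C0=E'] -> C1=S, others downsized to S] -> [S,S]
Op 3: C1 read [C1 read: already in S, no change] -> [S,S]
Op 4: C0 read [C0 read: already in S, no change] -> [S,S]
Op 5: C1 write [C1 write: invalidate ['C0=S'] -> C1=M] -> [I,M]
Op 6: C0 read [C0 read from I: others=['C1=M'] -> C0=S, others downsized to S] -> [S,S]
Op 7: C1 write [C1 write: invalidate ['C0=S'] -> C1=M] -> [I,M]
Op 8: C0 read [C0 read from I: others=['C1=M'] -> C0=S, others downsized to S] -> [S,S]
Op 9: C0 write [C0 write: invalidate ['C1=S'] -> C0=M] -> [M,I]
Op 10: C0 write [C0 write: already M (modified), no change] -> [M,I]
Op 11: C1 read [C1 read from I: others=['C0=M'] -> C1=S, others downsized to S] -> [S,S]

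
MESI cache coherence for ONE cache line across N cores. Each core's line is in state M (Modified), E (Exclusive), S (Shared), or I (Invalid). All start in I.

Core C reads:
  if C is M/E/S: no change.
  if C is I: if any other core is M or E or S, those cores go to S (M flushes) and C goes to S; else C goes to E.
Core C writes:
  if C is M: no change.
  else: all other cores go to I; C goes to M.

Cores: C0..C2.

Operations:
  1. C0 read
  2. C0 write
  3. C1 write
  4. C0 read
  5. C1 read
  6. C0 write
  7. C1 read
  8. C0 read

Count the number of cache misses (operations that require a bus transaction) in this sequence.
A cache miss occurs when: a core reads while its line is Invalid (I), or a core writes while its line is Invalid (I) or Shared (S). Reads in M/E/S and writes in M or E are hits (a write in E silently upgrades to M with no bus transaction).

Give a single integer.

Answer: 5

Derivation:
Op 1: C0 read [C0 read from I: no other sharers -> C0=E (exclusive)] -> [E,I,I] [MISS #1: read from I]
Op 2: C0 write [C0 write: invalidate none -> C0=M] -> [M,I,I] [hit: write from E is a silent E->M upgrade, no bus transaction]
Op 3: C1 write [C1 write: invalidate ['C0=M'] -> C1=M] -> [I,M,I] [MISS #2: write from I]
Op 4: C0 read [C0 read from I: others=['C1=M'] -> C0=S, others downsized to S] -> [S,S,I] [MISS #3: read from I]
Op 5: C1 read [C1 read: already in S, no change] -> [S,S,I] [hit: read from S]
Op 6: C0 write [C0 write: invalidate ['C1=S'] -> C0=M] -> [M,I,I] [MISS #4: write from S]
Op 7: C1 read [C1 read from I: others=['C0=M'] -> C1=S, others downsized to S] -> [S,S,I] [MISS #5: read from I]
Op 8: C0 read [C0 read: already in S, no change] -> [S,S,I] [hit: read from S]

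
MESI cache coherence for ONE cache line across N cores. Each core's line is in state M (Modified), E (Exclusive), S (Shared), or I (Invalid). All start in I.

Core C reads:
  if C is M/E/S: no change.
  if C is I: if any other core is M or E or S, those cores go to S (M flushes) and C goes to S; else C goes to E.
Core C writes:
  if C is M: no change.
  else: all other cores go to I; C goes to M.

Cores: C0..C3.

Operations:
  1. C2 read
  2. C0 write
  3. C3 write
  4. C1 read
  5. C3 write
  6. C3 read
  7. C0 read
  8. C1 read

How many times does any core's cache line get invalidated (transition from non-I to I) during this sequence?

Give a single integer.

Answer: 3

Derivation:
Op 1: C2 read [C2 read from I: no other sharers -> C2=E (exclusive)] -> [I,I,E,I] (invalidations this op: 0; running total: 0)
Op 2: C0 write [C0 write: invalidate ['C2=E'] -> C0=M] -> [M,I,I,I] (invalidations this op: 1; running total: 1)
Op 3: C3 write [C3 write: invalidate ['C0=M'] -> C3=M] -> [I,I,I,M] (invalidations this op: 1; running total: 2)
Op 4: C1 read [C1 read from I: others=['C3=M'] -> C1=S, others downsized to S] -> [I,S,I,S] (invalidations this op: 0; running total: 2)
Op 5: C3 write [C3 write: invalidate ['C1=S'] -> C3=M] -> [I,I,I,M] (invalidations this op: 1; running total: 3)
Op 6: C3 read [C3 read: already in M, no change] -> [I,I,I,M] (invalidations this op: 0; running total: 3)
Op 7: C0 read [C0 read from I: others=['C3=M'] -> C0=S, others downsized to S] -> [S,I,I,S] (invalidations this op: 0; running total: 3)
Op 8: C1 read [C1 read from I: others=['C0=S', 'C3=S'] -> C1=S, others downsized to S] -> [S,S,I,S] (invalidations this op: 0; running total: 3)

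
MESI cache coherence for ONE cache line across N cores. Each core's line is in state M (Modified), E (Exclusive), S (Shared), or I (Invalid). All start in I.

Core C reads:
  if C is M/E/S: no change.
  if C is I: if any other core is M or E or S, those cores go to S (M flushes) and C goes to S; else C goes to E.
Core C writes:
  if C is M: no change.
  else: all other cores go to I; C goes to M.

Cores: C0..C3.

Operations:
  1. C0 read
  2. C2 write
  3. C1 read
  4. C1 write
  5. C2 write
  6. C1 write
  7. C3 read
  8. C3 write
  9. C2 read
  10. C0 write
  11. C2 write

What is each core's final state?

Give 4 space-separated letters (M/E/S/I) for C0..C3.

Answer: I I M I

Derivation:
Op 1: C0 read [C0 read from I: no other sharers -> C0=E (exclusive)] -> [E,I,I,I]
Op 2: C2 write [C2 write: invalidate ['C0=E'] -> C2=M] -> [I,I,M,I]
Op 3: C1 read [C1 read from I: others=['C2=M'] -> C1=S, others downsized to S] -> [I,S,S,I]
Op 4: C1 write [C1 write: invalidate ['C2=S'] -> C1=M] -> [I,M,I,I]
Op 5: C2 write [C2 write: invalidate ['C1=M'] -> C2=M] -> [I,I,M,I]
Op 6: C1 write [C1 write: invalidate ['C2=M'] -> C1=M] -> [I,M,I,I]
Op 7: C3 read [C3 read from I: others=['C1=M'] -> C3=S, others downsized to S] -> [I,S,I,S]
Op 8: C3 write [C3 write: invalidate ['C1=S'] -> C3=M] -> [I,I,I,M]
Op 9: C2 read [C2 read from I: others=['C3=M'] -> C2=S, others downsized to S] -> [I,I,S,S]
Op 10: C0 write [C0 write: invalidate ['C2=S', 'C3=S'] -> C0=M] -> [M,I,I,I]
Op 11: C2 write [C2 write: invalidate ['C0=M'] -> C2=M] -> [I,I,M,I]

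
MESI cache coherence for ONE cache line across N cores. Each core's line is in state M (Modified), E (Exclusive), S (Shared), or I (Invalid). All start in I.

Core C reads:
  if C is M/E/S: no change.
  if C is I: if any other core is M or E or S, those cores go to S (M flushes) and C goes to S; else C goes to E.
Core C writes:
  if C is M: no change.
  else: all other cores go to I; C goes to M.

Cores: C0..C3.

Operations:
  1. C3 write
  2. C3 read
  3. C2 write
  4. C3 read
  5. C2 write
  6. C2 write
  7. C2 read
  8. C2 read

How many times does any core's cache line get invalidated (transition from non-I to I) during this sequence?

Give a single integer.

Op 1: C3 write [C3 write: invalidate none -> C3=M] -> [I,I,I,M] (invalidations this op: 0; running total: 0)
Op 2: C3 read [C3 read: already in M, no change] -> [I,I,I,M] (invalidations this op: 0; running total: 0)
Op 3: C2 write [C2 write: invalidate ['C3=M'] -> C2=M] -> [I,I,M,I] (invalidations this op: 1; running total: 1)
Op 4: C3 read [C3 read from I: others=['C2=M'] -> C3=S, others downsized to S] -> [I,I,S,S] (invalidations this op: 0; running total: 1)
Op 5: C2 write [C2 write: invalidate ['C3=S'] -> C2=M] -> [I,I,M,I] (invalidations this op: 1; running total: 2)
Op 6: C2 write [C2 write: already M (modified), no change] -> [I,I,M,I] (invalidations this op: 0; running total: 2)
Op 7: C2 read [C2 read: already in M, no change] -> [I,I,M,I] (invalidations this op: 0; running total: 2)
Op 8: C2 read [C2 read: already in M, no change] -> [I,I,M,I] (invalidations this op: 0; running total: 2)

Answer: 2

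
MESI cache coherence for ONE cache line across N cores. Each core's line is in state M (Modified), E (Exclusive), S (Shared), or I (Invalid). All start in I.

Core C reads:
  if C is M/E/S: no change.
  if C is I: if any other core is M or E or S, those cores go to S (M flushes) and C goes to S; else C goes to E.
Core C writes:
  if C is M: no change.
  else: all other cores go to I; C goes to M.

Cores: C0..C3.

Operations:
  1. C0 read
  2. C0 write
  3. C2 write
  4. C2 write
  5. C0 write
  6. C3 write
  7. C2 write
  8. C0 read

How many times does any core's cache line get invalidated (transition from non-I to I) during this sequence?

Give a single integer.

Answer: 4

Derivation:
Op 1: C0 read [C0 read from I: no other sharers -> C0=E (exclusive)] -> [E,I,I,I] (invalidations this op: 0; running total: 0)
Op 2: C0 write [C0 write: invalidate none -> C0=M] -> [M,I,I,I] (invalidations this op: 0; running total: 0)
Op 3: C2 write [C2 write: invalidate ['C0=M'] -> C2=M] -> [I,I,M,I] (invalidations this op: 1; running total: 1)
Op 4: C2 write [C2 write: already M (modified), no change] -> [I,I,M,I] (invalidations this op: 0; running total: 1)
Op 5: C0 write [C0 write: invalidate ['C2=M'] -> C0=M] -> [M,I,I,I] (invalidations this op: 1; running total: 2)
Op 6: C3 write [C3 write: invalidate ['C0=M'] -> C3=M] -> [I,I,I,M] (invalidations this op: 1; running total: 3)
Op 7: C2 write [C2 write: invalidate ['C3=M'] -> C2=M] -> [I,I,M,I] (invalidations this op: 1; running total: 4)
Op 8: C0 read [C0 read from I: others=['C2=M'] -> C0=S, others downsized to S] -> [S,I,S,I] (invalidations this op: 0; running total: 4)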